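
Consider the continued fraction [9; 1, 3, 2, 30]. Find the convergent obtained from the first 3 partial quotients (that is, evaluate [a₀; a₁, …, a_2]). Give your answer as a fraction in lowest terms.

Starting at the tail and folding back:
Start with 3.
1 + 1/(3/1) = 1 + 1/3 = 4/3
9 + 1/(4/3) = 9 + 3/4 = 39/4

39/4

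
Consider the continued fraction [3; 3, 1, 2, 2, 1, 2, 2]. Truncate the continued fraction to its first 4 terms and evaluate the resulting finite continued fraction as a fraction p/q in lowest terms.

36/11

a_0 = 3: 3/1
a_1 = 3: 10/3
a_2 = 1: 13/4
a_3 = 2: 36/11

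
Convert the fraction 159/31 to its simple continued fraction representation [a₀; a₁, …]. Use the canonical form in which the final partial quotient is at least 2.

[5; 7, 1, 3]

⌊159/31⌋ = 5, remainder 4
⌊31/4⌋ = 7, remainder 3
⌊4/3⌋ = 1, remainder 1
⌊3/1⌋ = 3, remainder 0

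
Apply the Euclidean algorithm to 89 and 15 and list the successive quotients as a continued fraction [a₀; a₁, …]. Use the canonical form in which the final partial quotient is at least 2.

[5; 1, 14]

89 ÷ 15 → quotient 5, remainder 14
15 ÷ 14 → quotient 1, remainder 1
14 ÷ 1 → quotient 14, remainder 0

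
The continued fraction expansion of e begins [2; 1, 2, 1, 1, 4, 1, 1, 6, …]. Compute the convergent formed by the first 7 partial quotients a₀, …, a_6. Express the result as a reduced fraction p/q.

106/39

Start with 1.
4 + 1/(1/1) = 4 + 1/1 = 5/1
1 + 1/(5/1) = 1 + 1/5 = 6/5
1 + 1/(6/5) = 1 + 5/6 = 11/6
2 + 1/(11/6) = 2 + 6/11 = 28/11
1 + 1/(28/11) = 1 + 11/28 = 39/28
2 + 1/(39/28) = 2 + 28/39 = 106/39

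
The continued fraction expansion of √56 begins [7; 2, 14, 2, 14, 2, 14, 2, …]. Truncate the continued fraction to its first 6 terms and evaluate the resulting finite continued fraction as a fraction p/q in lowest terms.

13455/1798

a_0 = 7: 7/1
a_1 = 2: 15/2
a_2 = 14: 217/29
a_3 = 2: 449/60
a_4 = 14: 6503/869
a_5 = 2: 13455/1798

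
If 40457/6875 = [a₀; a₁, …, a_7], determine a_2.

7

Repeatedly divide and take the remainder:
⌊40457/6875⌋ = 5, remainder 6082
⌊6875/6082⌋ = 1, remainder 793
⌊6082/793⌋ = 7, remainder 531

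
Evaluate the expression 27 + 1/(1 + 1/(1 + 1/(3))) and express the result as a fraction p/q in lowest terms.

a_0 = 27: 27/1
a_1 = 1: 28/1
a_2 = 1: 55/2
a_3 = 3: 193/7

193/7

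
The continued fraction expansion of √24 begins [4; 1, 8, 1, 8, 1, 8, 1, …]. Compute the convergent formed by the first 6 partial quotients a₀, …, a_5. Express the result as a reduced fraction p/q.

485/99

Build up convergents one term at a time:
a_0 = 4: 4/1
a_1 = 1: 5/1
a_2 = 8: 44/9
a_3 = 1: 49/10
a_4 = 8: 436/89
a_5 = 1: 485/99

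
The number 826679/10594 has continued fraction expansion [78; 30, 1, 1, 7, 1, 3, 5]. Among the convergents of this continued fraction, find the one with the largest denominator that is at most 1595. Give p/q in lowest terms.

a_0 = 78: 78/1  (≤ bound)
a_1 = 30: 2341/30  (≤ bound)
a_2 = 1: 2419/31  (≤ bound)
a_3 = 1: 4760/61  (≤ bound)
a_4 = 7: 35739/458  (≤ bound)
a_5 = 1: 40499/519  (≤ bound)
a_6 = 3: 157236/2015  (> 1595, stop)

40499/519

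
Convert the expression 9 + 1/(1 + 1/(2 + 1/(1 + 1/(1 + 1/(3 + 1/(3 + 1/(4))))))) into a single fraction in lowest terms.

a_0 = 9: 9/1
a_1 = 1: 10/1
a_2 = 2: 29/3
a_3 = 1: 39/4
a_4 = 1: 68/7
a_5 = 3: 243/25
a_6 = 3: 797/82
a_7 = 4: 3431/353

3431/353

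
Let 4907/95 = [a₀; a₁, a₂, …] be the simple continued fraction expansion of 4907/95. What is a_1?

1

Apply division with remainder until the remainder is 0:
4907 = 51·95 + 62, so a_0 = 51
95 = 1·62 + 33, so a_1 = 1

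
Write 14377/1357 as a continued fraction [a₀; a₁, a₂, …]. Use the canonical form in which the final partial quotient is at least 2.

⌊14377/1357⌋ = 10, remainder 807
⌊1357/807⌋ = 1, remainder 550
⌊807/550⌋ = 1, remainder 257
⌊550/257⌋ = 2, remainder 36
⌊257/36⌋ = 7, remainder 5
⌊36/5⌋ = 7, remainder 1
⌊5/1⌋ = 5, remainder 0

[10; 1, 1, 2, 7, 7, 5]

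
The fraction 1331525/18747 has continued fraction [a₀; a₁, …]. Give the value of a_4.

2

1331525 ÷ 18747 → quotient 71, remainder 488
18747 ÷ 488 → quotient 38, remainder 203
488 ÷ 203 → quotient 2, remainder 82
203 ÷ 82 → quotient 2, remainder 39
82 ÷ 39 → quotient 2, remainder 4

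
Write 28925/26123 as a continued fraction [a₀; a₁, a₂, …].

Run the Euclidean algorithm, recording each quotient:
⌊28925/26123⌋ = 1, remainder 2802
⌊26123/2802⌋ = 9, remainder 905
⌊2802/905⌋ = 3, remainder 87
⌊905/87⌋ = 10, remainder 35
⌊87/35⌋ = 2, remainder 17
⌊35/17⌋ = 2, remainder 1
⌊17/1⌋ = 17, remainder 0

[1; 9, 3, 10, 2, 2, 17]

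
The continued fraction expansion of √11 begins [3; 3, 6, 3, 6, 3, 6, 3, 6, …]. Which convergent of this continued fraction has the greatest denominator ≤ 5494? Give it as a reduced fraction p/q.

a_0 = 3: 3/1  (≤ bound)
a_1 = 3: 10/3  (≤ bound)
a_2 = 6: 63/19  (≤ bound)
a_3 = 3: 199/60  (≤ bound)
a_4 = 6: 1257/379  (≤ bound)
a_5 = 3: 3970/1197  (≤ bound)
a_6 = 6: 25077/7561  (> 5494, stop)

3970/1197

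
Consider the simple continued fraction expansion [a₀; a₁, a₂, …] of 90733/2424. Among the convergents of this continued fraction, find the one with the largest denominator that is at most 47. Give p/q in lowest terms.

262/7

a_0 = 37: 37/1  (≤ bound)
a_1 = 2: 75/2  (≤ bound)
a_2 = 3: 262/7  (≤ bound)
a_3 = 7: 1909/51  (> 47, stop)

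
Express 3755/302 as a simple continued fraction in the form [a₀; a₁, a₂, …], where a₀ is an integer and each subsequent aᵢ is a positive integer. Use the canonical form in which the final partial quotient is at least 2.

[12; 2, 3, 3, 1, 1, 1, 3]

3755 ÷ 302 → quotient 12, remainder 131
302 ÷ 131 → quotient 2, remainder 40
131 ÷ 40 → quotient 3, remainder 11
40 ÷ 11 → quotient 3, remainder 7
11 ÷ 7 → quotient 1, remainder 4
7 ÷ 4 → quotient 1, remainder 3
4 ÷ 3 → quotient 1, remainder 1
3 ÷ 1 → quotient 3, remainder 0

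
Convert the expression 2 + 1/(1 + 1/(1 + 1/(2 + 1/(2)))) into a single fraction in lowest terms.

31/12

Start with 2.
2 + 1/(2/1) = 2 + 1/2 = 5/2
1 + 1/(5/2) = 1 + 2/5 = 7/5
1 + 1/(7/5) = 1 + 5/7 = 12/7
2 + 1/(12/7) = 2 + 7/12 = 31/12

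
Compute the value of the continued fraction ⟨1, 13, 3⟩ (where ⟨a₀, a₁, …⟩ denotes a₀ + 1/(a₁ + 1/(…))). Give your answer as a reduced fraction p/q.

43/40

Start with 3.
13 + 1/(3/1) = 13 + 1/3 = 40/3
1 + 1/(40/3) = 1 + 3/40 = 43/40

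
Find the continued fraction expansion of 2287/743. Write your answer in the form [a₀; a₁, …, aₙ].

Apply division with remainder until the remainder is 0:
2287 = 3·743 + 58, so a_0 = 3
743 = 12·58 + 47, so a_1 = 12
58 = 1·47 + 11, so a_2 = 1
47 = 4·11 + 3, so a_3 = 4
11 = 3·3 + 2, so a_4 = 3
3 = 1·2 + 1, so a_5 = 1
2 = 2·1 + 0, so a_6 = 2

[3; 12, 1, 4, 3, 1, 2]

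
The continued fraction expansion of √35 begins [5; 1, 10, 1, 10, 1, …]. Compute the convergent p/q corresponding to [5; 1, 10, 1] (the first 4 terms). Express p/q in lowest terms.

Start with 1.
10 + 1/(1/1) = 10 + 1/1 = 11/1
1 + 1/(11/1) = 1 + 1/11 = 12/11
5 + 1/(12/11) = 5 + 11/12 = 71/12

71/12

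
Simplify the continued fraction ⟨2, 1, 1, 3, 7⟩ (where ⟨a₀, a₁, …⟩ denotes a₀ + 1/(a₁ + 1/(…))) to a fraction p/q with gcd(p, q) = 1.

a_0 = 2: 2/1
a_1 = 1: 3/1
a_2 = 1: 5/2
a_3 = 3: 18/7
a_4 = 7: 131/51

131/51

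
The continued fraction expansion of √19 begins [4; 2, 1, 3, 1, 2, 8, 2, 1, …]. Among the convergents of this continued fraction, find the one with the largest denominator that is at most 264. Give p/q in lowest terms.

170/39

a_0 = 4: 4/1  (≤ bound)
a_1 = 2: 9/2  (≤ bound)
a_2 = 1: 13/3  (≤ bound)
a_3 = 3: 48/11  (≤ bound)
a_4 = 1: 61/14  (≤ bound)
a_5 = 2: 170/39  (≤ bound)
a_6 = 8: 1421/326  (> 264, stop)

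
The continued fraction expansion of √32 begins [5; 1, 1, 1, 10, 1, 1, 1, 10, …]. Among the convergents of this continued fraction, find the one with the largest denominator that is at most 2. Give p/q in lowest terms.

List convergents until the denominator exceeds the bound:
a_0 = 5: 5/1  (≤ bound)
a_1 = 1: 6/1  (≤ bound)
a_2 = 1: 11/2  (≤ bound)
a_3 = 1: 17/3  (> 2, stop)

11/2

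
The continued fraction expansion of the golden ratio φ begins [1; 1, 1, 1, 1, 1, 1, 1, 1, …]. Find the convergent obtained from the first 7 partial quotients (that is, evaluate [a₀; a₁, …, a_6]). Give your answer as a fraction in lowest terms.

Start with 1.
1 + 1/(1/1) = 1 + 1/1 = 2/1
1 + 1/(2/1) = 1 + 1/2 = 3/2
1 + 1/(3/2) = 1 + 2/3 = 5/3
1 + 1/(5/3) = 1 + 3/5 = 8/5
1 + 1/(8/5) = 1 + 5/8 = 13/8
1 + 1/(13/8) = 1 + 8/13 = 21/13

21/13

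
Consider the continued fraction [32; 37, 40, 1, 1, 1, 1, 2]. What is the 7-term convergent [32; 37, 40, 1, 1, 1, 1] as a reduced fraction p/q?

240715/7516

a_0 = 32: 32/1
a_1 = 37: 1185/37
a_2 = 40: 47432/1481
a_3 = 1: 48617/1518
a_4 = 1: 96049/2999
a_5 = 1: 144666/4517
a_6 = 1: 240715/7516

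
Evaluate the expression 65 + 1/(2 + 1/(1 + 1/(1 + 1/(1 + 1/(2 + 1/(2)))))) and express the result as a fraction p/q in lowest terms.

3269/50

a_0 = 65: 65/1
a_1 = 2: 131/2
a_2 = 1: 196/3
a_3 = 1: 327/5
a_4 = 1: 523/8
a_5 = 2: 1373/21
a_6 = 2: 3269/50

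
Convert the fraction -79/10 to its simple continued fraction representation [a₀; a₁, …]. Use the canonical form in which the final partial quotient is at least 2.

[-8; 10]

Apply division with remainder until the remainder is 0:
⌊-79/10⌋ = -8, remainder 1
⌊10/1⌋ = 10, remainder 0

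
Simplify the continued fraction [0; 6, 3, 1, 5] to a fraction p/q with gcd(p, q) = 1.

23/144

Compute successive convergents:
a_0 = 0: 0/1
a_1 = 6: 1/6
a_2 = 3: 3/19
a_3 = 1: 4/25
a_4 = 5: 23/144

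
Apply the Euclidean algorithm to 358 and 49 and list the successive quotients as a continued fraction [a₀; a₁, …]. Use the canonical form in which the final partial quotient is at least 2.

Repeatedly divide and take the remainder:
⌊358/49⌋ = 7, remainder 15
⌊49/15⌋ = 3, remainder 4
⌊15/4⌋ = 3, remainder 3
⌊4/3⌋ = 1, remainder 1
⌊3/1⌋ = 3, remainder 0

[7; 3, 3, 1, 3]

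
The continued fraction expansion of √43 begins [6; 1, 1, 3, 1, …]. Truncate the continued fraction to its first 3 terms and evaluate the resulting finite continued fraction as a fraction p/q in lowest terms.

Start with 1.
1 + 1/(1/1) = 1 + 1/1 = 2/1
6 + 1/(2/1) = 6 + 1/2 = 13/2

13/2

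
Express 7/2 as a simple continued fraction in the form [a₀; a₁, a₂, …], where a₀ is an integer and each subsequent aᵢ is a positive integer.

[3; 2]

Apply division with remainder until the remainder is 0:
7 = 3·2 + 1, so a_0 = 3
2 = 2·1 + 0, so a_1 = 2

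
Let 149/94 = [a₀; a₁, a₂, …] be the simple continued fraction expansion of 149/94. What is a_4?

Run the Euclidean algorithm, recording each quotient:
⌊149/94⌋ = 1, remainder 55
⌊94/55⌋ = 1, remainder 39
⌊55/39⌋ = 1, remainder 16
⌊39/16⌋ = 2, remainder 7
⌊16/7⌋ = 2, remainder 2

2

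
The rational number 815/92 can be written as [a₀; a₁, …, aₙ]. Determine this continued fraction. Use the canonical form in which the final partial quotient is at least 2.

Apply division with remainder until the remainder is 0:
⌊815/92⌋ = 8, remainder 79
⌊92/79⌋ = 1, remainder 13
⌊79/13⌋ = 6, remainder 1
⌊13/1⌋ = 13, remainder 0

[8; 1, 6, 13]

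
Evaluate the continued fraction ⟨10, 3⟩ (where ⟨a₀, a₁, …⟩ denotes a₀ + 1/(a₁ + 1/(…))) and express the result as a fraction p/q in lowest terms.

31/3

a_0 = 10: 10/1
a_1 = 3: 31/3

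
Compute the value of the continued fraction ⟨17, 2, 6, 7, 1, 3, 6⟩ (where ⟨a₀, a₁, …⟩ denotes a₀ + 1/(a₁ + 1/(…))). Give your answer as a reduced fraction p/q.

44913/2572

Use the convergent recurrence hₖ = aₖ·hₖ₋₁ + hₖ₋₂ (and likewise for the denominators kₖ):
a_0 = 17: 17/1
a_1 = 2: 35/2
a_2 = 6: 227/13
a_3 = 7: 1624/93
a_4 = 1: 1851/106
a_5 = 3: 7177/411
a_6 = 6: 44913/2572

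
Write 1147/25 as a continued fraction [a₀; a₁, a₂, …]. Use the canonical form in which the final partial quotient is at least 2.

1147 ÷ 25 → quotient 45, remainder 22
25 ÷ 22 → quotient 1, remainder 3
22 ÷ 3 → quotient 7, remainder 1
3 ÷ 1 → quotient 3, remainder 0

[45; 1, 7, 3]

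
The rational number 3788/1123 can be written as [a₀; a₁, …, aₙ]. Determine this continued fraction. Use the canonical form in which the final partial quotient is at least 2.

[3; 2, 1, 2, 7, 1, 7, 2]

⌊3788/1123⌋ = 3, remainder 419
⌊1123/419⌋ = 2, remainder 285
⌊419/285⌋ = 1, remainder 134
⌊285/134⌋ = 2, remainder 17
⌊134/17⌋ = 7, remainder 15
⌊17/15⌋ = 1, remainder 2
⌊15/2⌋ = 7, remainder 1
⌊2/1⌋ = 2, remainder 0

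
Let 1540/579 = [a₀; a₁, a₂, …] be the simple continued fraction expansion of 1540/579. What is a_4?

15

Repeatedly divide and take the remainder:
1540 ÷ 579 → quotient 2, remainder 382
579 ÷ 382 → quotient 1, remainder 197
382 ÷ 197 → quotient 1, remainder 185
197 ÷ 185 → quotient 1, remainder 12
185 ÷ 12 → quotient 15, remainder 5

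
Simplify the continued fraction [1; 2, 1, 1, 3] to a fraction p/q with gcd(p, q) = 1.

Work from the innermost term outward:
Start with 3.
1 + 1/(3/1) = 1 + 1/3 = 4/3
1 + 1/(4/3) = 1 + 3/4 = 7/4
2 + 1/(7/4) = 2 + 4/7 = 18/7
1 + 1/(18/7) = 1 + 7/18 = 25/18

25/18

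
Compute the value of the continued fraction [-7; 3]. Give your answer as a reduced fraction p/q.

-20/3

Start with 3.
-7 + 1/(3/1) = -7 + 1/3 = -20/3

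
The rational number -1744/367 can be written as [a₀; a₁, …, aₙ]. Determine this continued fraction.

Repeatedly divide and take the remainder:
⌊-1744/367⌋ = -5, remainder 91
⌊367/91⌋ = 4, remainder 3
⌊91/3⌋ = 30, remainder 1
⌊3/1⌋ = 3, remainder 0

[-5; 4, 30, 3]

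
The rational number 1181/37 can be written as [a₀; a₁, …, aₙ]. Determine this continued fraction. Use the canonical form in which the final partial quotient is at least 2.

[31; 1, 11, 3]

Run the Euclidean algorithm, recording each quotient:
1181 ÷ 37 → quotient 31, remainder 34
37 ÷ 34 → quotient 1, remainder 3
34 ÷ 3 → quotient 11, remainder 1
3 ÷ 1 → quotient 3, remainder 0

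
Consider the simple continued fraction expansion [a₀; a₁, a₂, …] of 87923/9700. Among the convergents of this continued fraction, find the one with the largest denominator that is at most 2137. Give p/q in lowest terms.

a_0 = 9: 9/1  (≤ bound)
a_1 = 15: 136/15  (≤ bound)
a_2 = 1: 145/16  (≤ bound)
a_3 = 1: 281/31  (≤ bound)
a_4 = 3: 988/109  (≤ bound)
a_5 = 12: 12137/1339  (≤ bound)
a_6 = 2: 25262/2787  (> 2137, stop)

12137/1339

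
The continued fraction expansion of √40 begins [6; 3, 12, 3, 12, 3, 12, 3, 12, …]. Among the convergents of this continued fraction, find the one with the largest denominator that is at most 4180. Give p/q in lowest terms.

8886/1405

List convergents until the denominator exceeds the bound:
a_0 = 6: 6/1  (≤ bound)
a_1 = 3: 19/3  (≤ bound)
a_2 = 12: 234/37  (≤ bound)
a_3 = 3: 721/114  (≤ bound)
a_4 = 12: 8886/1405  (≤ bound)
a_5 = 3: 27379/4329  (> 4180, stop)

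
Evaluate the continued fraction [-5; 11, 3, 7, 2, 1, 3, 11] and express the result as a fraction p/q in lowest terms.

-159167/32406

Use the convergent recurrence hₖ = aₖ·hₖ₋₁ + hₖ₋₂ (and likewise for the denominators kₖ):
a_0 = -5: -5/1
a_1 = 11: -54/11
a_2 = 3: -167/34
a_3 = 7: -1223/249
a_4 = 2: -2613/532
a_5 = 1: -3836/781
a_6 = 3: -14121/2875
a_7 = 11: -159167/32406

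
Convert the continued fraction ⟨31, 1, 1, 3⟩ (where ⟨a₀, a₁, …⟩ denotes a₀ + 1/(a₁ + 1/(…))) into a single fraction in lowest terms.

a_0 = 31: 31/1
a_1 = 1: 32/1
a_2 = 1: 63/2
a_3 = 3: 221/7

221/7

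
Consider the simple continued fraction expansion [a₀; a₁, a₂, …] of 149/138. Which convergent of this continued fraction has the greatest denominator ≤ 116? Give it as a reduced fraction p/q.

27/25

a_0 = 1: 1/1  (≤ bound)
a_1 = 12: 13/12  (≤ bound)
a_2 = 1: 14/13  (≤ bound)
a_3 = 1: 27/25  (≤ bound)
a_4 = 5: 149/138  (> 116, stop)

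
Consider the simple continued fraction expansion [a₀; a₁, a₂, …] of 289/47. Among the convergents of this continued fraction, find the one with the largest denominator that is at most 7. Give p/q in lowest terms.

a_0 = 6: 6/1  (≤ bound)
a_1 = 6: 37/6  (≤ bound)
a_2 = 1: 43/7  (≤ bound)
a_3 = 2: 123/20  (> 7, stop)

43/7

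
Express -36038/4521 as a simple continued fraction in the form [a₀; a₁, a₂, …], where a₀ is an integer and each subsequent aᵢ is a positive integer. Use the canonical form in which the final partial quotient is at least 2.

[-8; 34, 1, 3, 2, 14]

Run the Euclidean algorithm, recording each quotient:
⌊-36038/4521⌋ = -8, remainder 130
⌊4521/130⌋ = 34, remainder 101
⌊130/101⌋ = 1, remainder 29
⌊101/29⌋ = 3, remainder 14
⌊29/14⌋ = 2, remainder 1
⌊14/1⌋ = 14, remainder 0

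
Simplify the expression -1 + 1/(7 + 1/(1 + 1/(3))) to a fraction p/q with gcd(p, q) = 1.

a_0 = -1: -1/1
a_1 = 7: -6/7
a_2 = 1: -7/8
a_3 = 3: -27/31

-27/31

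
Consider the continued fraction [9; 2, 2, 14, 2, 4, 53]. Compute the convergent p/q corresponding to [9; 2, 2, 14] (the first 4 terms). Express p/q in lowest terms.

677/72

Work from the innermost term outward:
Start with 14.
2 + 1/(14/1) = 2 + 1/14 = 29/14
2 + 1/(29/14) = 2 + 14/29 = 72/29
9 + 1/(72/29) = 9 + 29/72 = 677/72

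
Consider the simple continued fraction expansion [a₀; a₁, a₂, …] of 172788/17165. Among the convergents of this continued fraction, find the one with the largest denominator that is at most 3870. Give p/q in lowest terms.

a_0 = 10: 10/1  (≤ bound)
a_1 = 15: 151/15  (≤ bound)
a_2 = 11: 1671/166  (≤ bound)
a_3 = 1: 1822/181  (≤ bound)
a_4 = 46: 85483/8492  (> 3870, stop)

1822/181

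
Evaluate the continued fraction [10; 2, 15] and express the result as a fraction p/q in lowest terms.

Use the convergent recurrence hₖ = aₖ·hₖ₋₁ + hₖ₋₂ (and likewise for the denominators kₖ):
a_0 = 10: 10/1
a_1 = 2: 21/2
a_2 = 15: 325/31

325/31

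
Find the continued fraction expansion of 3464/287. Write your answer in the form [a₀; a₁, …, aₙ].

[12; 14, 2, 1, 6]

⌊3464/287⌋ = 12, remainder 20
⌊287/20⌋ = 14, remainder 7
⌊20/7⌋ = 2, remainder 6
⌊7/6⌋ = 1, remainder 1
⌊6/1⌋ = 6, remainder 0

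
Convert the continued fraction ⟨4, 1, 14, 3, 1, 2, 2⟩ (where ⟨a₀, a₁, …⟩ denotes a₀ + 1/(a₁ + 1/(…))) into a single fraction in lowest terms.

1959/397

a_0 = 4: 4/1
a_1 = 1: 5/1
a_2 = 14: 74/15
a_3 = 3: 227/46
a_4 = 1: 301/61
a_5 = 2: 829/168
a_6 = 2: 1959/397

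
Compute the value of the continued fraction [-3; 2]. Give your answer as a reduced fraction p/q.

a_0 = -3: -3/1
a_1 = 2: -5/2

-5/2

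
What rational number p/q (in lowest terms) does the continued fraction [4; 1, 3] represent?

Starting at the tail and folding back:
Start with 3.
1 + 1/(3/1) = 1 + 1/3 = 4/3
4 + 1/(4/3) = 4 + 3/4 = 19/4

19/4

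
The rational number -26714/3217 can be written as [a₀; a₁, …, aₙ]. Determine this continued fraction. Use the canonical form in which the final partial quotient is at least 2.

⌊-26714/3217⌋ = -9, remainder 2239
⌊3217/2239⌋ = 1, remainder 978
⌊2239/978⌋ = 2, remainder 283
⌊978/283⌋ = 3, remainder 129
⌊283/129⌋ = 2, remainder 25
⌊129/25⌋ = 5, remainder 4
⌊25/4⌋ = 6, remainder 1
⌊4/1⌋ = 4, remainder 0

[-9; 1, 2, 3, 2, 5, 6, 4]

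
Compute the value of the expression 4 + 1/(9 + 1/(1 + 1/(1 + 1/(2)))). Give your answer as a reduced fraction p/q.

197/48

Start with 2.
1 + 1/(2/1) = 1 + 1/2 = 3/2
1 + 1/(3/2) = 1 + 2/3 = 5/3
9 + 1/(5/3) = 9 + 3/5 = 48/5
4 + 1/(48/5) = 4 + 5/48 = 197/48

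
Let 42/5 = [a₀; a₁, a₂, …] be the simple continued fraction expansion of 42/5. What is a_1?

2

Run the Euclidean algorithm, recording each quotient:
42 ÷ 5 → quotient 8, remainder 2
5 ÷ 2 → quotient 2, remainder 1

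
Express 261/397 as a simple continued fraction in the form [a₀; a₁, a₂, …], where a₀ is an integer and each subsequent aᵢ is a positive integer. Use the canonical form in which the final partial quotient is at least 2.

[0; 1, 1, 1, 11, 2, 1, 3]

261 = 0·397 + 261, so a_0 = 0
397 = 1·261 + 136, so a_1 = 1
261 = 1·136 + 125, so a_2 = 1
136 = 1·125 + 11, so a_3 = 1
125 = 11·11 + 4, so a_4 = 11
11 = 2·4 + 3, so a_5 = 2
4 = 1·3 + 1, so a_6 = 1
3 = 3·1 + 0, so a_7 = 3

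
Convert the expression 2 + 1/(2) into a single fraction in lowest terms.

Start with 2.
2 + 1/(2/1) = 2 + 1/2 = 5/2

5/2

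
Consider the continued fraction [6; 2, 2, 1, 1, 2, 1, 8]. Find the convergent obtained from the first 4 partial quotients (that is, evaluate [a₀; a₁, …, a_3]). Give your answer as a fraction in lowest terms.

45/7

a_0 = 6: 6/1
a_1 = 2: 13/2
a_2 = 2: 32/5
a_3 = 1: 45/7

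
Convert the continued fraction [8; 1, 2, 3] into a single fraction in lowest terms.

87/10

Collapse the nested fraction from the inside out:
Start with 3.
2 + 1/(3/1) = 2 + 1/3 = 7/3
1 + 1/(7/3) = 1 + 3/7 = 10/7
8 + 1/(10/7) = 8 + 7/10 = 87/10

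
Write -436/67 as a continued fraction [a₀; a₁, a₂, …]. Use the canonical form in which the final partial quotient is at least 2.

Run the Euclidean algorithm, recording each quotient:
⌊-436/67⌋ = -7, remainder 33
⌊67/33⌋ = 2, remainder 1
⌊33/1⌋ = 33, remainder 0

[-7; 2, 33]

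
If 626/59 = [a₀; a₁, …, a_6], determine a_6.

3

626 ÷ 59 → quotient 10, remainder 36
59 ÷ 36 → quotient 1, remainder 23
36 ÷ 23 → quotient 1, remainder 13
23 ÷ 13 → quotient 1, remainder 10
13 ÷ 10 → quotient 1, remainder 3
10 ÷ 3 → quotient 3, remainder 1
3 ÷ 1 → quotient 3, remainder 0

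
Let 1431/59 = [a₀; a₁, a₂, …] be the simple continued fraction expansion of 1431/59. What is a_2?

1431 ÷ 59 → quotient 24, remainder 15
59 ÷ 15 → quotient 3, remainder 14
15 ÷ 14 → quotient 1, remainder 1

1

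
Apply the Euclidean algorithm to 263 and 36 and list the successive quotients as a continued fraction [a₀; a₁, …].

[7; 3, 3, 1, 2]

Apply division with remainder until the remainder is 0:
263 = 7·36 + 11, so a_0 = 7
36 = 3·11 + 3, so a_1 = 3
11 = 3·3 + 2, so a_2 = 3
3 = 1·2 + 1, so a_3 = 1
2 = 2·1 + 0, so a_4 = 2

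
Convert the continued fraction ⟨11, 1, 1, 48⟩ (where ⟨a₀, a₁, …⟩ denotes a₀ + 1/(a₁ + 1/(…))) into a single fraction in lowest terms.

1116/97

Start with 48.
1 + 1/(48/1) = 1 + 1/48 = 49/48
1 + 1/(49/48) = 1 + 48/49 = 97/49
11 + 1/(97/49) = 11 + 49/97 = 1116/97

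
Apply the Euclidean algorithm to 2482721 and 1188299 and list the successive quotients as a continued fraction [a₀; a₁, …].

2482721 ÷ 1188299 → quotient 2, remainder 106123
1188299 ÷ 106123 → quotient 11, remainder 20946
106123 ÷ 20946 → quotient 5, remainder 1393
20946 ÷ 1393 → quotient 15, remainder 51
1393 ÷ 51 → quotient 27, remainder 16
51 ÷ 16 → quotient 3, remainder 3
16 ÷ 3 → quotient 5, remainder 1
3 ÷ 1 → quotient 3, remainder 0

[2; 11, 5, 15, 27, 3, 5, 3]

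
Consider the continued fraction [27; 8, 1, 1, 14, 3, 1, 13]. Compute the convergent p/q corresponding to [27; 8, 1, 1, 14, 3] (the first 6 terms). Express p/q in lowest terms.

Starting at the tail and folding back:
Start with 3.
14 + 1/(3/1) = 14 + 1/3 = 43/3
1 + 1/(43/3) = 1 + 3/43 = 46/43
1 + 1/(46/43) = 1 + 43/46 = 89/46
8 + 1/(89/46) = 8 + 46/89 = 758/89
27 + 1/(758/89) = 27 + 89/758 = 20555/758

20555/758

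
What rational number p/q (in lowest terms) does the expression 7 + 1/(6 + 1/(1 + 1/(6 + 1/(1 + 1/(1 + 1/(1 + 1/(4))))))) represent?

5252/735

Use the convergent recurrence hₖ = aₖ·hₖ₋₁ + hₖ₋₂ (and likewise for the denominators kₖ):
a_0 = 7: 7/1
a_1 = 6: 43/6
a_2 = 1: 50/7
a_3 = 6: 343/48
a_4 = 1: 393/55
a_5 = 1: 736/103
a_6 = 1: 1129/158
a_7 = 4: 5252/735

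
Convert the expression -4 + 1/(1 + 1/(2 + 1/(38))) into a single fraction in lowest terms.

-383/115

Build up convergents one term at a time:
a_0 = -4: -4/1
a_1 = 1: -3/1
a_2 = 2: -10/3
a_3 = 38: -383/115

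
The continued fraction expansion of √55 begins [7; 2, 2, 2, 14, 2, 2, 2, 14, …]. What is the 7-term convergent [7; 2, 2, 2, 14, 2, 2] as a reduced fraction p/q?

6593/889

Start with 2.
2 + 1/(2/1) = 2 + 1/2 = 5/2
14 + 1/(5/2) = 14 + 2/5 = 72/5
2 + 1/(72/5) = 2 + 5/72 = 149/72
2 + 1/(149/72) = 2 + 72/149 = 370/149
2 + 1/(370/149) = 2 + 149/370 = 889/370
7 + 1/(889/370) = 7 + 370/889 = 6593/889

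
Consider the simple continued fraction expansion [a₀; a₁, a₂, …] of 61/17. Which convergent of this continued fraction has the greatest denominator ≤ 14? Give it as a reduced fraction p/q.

18/5

a_0 = 3: 3/1  (≤ bound)
a_1 = 1: 4/1  (≤ bound)
a_2 = 1: 7/2  (≤ bound)
a_3 = 2: 18/5  (≤ bound)
a_4 = 3: 61/17  (> 14, stop)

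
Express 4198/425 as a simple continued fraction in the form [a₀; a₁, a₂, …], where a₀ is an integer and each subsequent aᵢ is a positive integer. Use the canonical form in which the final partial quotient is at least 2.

4198 = 9·425 + 373, so a_0 = 9
425 = 1·373 + 52, so a_1 = 1
373 = 7·52 + 9, so a_2 = 7
52 = 5·9 + 7, so a_3 = 5
9 = 1·7 + 2, so a_4 = 1
7 = 3·2 + 1, so a_5 = 3
2 = 2·1 + 0, so a_6 = 2

[9; 1, 7, 5, 1, 3, 2]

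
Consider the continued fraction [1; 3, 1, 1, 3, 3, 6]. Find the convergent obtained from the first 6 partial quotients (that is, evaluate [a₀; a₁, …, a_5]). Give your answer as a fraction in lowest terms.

105/82

Compute successive convergents:
a_0 = 1: 1/1
a_1 = 3: 4/3
a_2 = 1: 5/4
a_3 = 1: 9/7
a_4 = 3: 32/25
a_5 = 3: 105/82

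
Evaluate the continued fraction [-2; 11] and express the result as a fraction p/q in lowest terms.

Start with 11.
-2 + 1/(11/1) = -2 + 1/11 = -21/11

-21/11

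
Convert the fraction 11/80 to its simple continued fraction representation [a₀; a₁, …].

Run the Euclidean algorithm, recording each quotient:
11 = 0·80 + 11, so a_0 = 0
80 = 7·11 + 3, so a_1 = 7
11 = 3·3 + 2, so a_2 = 3
3 = 1·2 + 1, so a_3 = 1
2 = 2·1 + 0, so a_4 = 2

[0; 7, 3, 1, 2]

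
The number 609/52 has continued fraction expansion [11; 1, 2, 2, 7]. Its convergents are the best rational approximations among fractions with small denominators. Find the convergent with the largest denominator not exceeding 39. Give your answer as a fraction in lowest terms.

82/7

a_0 = 11: 11/1  (≤ bound)
a_1 = 1: 12/1  (≤ bound)
a_2 = 2: 35/3  (≤ bound)
a_3 = 2: 82/7  (≤ bound)
a_4 = 7: 609/52  (> 39, stop)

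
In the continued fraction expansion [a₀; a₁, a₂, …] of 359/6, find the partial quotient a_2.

⌊359/6⌋ = 59, remainder 5
⌊6/5⌋ = 1, remainder 1
⌊5/1⌋ = 5, remainder 0

5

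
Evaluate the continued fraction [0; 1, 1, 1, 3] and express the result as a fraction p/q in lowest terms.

Work from the innermost term outward:
Start with 3.
1 + 1/(3/1) = 1 + 1/3 = 4/3
1 + 1/(4/3) = 1 + 3/4 = 7/4
1 + 1/(7/4) = 1 + 4/7 = 11/7
0 + 1/(11/7) = 0 + 7/11 = 7/11

7/11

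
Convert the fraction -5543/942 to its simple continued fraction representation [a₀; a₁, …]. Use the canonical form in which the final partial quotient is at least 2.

[-6; 8, 1, 1, 1, 3, 1, 7]

-5543 ÷ 942 → quotient -6, remainder 109
942 ÷ 109 → quotient 8, remainder 70
109 ÷ 70 → quotient 1, remainder 39
70 ÷ 39 → quotient 1, remainder 31
39 ÷ 31 → quotient 1, remainder 8
31 ÷ 8 → quotient 3, remainder 7
8 ÷ 7 → quotient 1, remainder 1
7 ÷ 1 → quotient 7, remainder 0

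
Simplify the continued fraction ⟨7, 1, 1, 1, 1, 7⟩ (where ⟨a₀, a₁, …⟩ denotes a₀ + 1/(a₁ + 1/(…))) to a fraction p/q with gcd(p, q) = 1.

289/38

Start with 7.
1 + 1/(7/1) = 1 + 1/7 = 8/7
1 + 1/(8/7) = 1 + 7/8 = 15/8
1 + 1/(15/8) = 1 + 8/15 = 23/15
1 + 1/(23/15) = 1 + 15/23 = 38/23
7 + 1/(38/23) = 7 + 23/38 = 289/38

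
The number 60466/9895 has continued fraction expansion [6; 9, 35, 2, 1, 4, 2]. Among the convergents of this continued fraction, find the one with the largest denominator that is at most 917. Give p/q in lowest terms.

List convergents until the denominator exceeds the bound:
a_0 = 6: 6/1  (≤ bound)
a_1 = 9: 55/9  (≤ bound)
a_2 = 35: 1931/316  (≤ bound)
a_3 = 2: 3917/641  (≤ bound)
a_4 = 1: 5848/957  (> 917, stop)

3917/641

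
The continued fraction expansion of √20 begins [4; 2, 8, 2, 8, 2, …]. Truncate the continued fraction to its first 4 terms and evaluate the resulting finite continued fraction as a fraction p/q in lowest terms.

Use the convergent recurrence hₖ = aₖ·hₖ₋₁ + hₖ₋₂ (and likewise for the denominators kₖ):
a_0 = 4: 4/1
a_1 = 2: 9/2
a_2 = 8: 76/17
a_3 = 2: 161/36

161/36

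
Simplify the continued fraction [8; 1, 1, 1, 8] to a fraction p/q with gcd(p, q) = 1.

Start with 8.
1 + 1/(8/1) = 1 + 1/8 = 9/8
1 + 1/(9/8) = 1 + 8/9 = 17/9
1 + 1/(17/9) = 1 + 9/17 = 26/17
8 + 1/(26/17) = 8 + 17/26 = 225/26

225/26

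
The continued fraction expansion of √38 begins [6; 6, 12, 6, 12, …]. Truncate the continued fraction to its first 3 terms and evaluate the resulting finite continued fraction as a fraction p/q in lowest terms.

Use the convergent recurrence hₖ = aₖ·hₖ₋₁ + hₖ₋₂ (and likewise for the denominators kₖ):
a_0 = 6: 6/1
a_1 = 6: 37/6
a_2 = 12: 450/73

450/73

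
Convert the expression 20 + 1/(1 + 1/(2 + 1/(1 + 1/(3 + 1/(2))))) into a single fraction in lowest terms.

Starting at the tail and folding back:
Start with 2.
3 + 1/(2/1) = 3 + 1/2 = 7/2
1 + 1/(7/2) = 1 + 2/7 = 9/7
2 + 1/(9/7) = 2 + 7/9 = 25/9
1 + 1/(25/9) = 1 + 9/25 = 34/25
20 + 1/(34/25) = 20 + 25/34 = 705/34

705/34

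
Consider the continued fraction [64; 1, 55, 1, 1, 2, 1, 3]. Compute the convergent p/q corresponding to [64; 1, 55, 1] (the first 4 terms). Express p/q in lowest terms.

3704/57

Work from the innermost term outward:
Start with 1.
55 + 1/(1/1) = 55 + 1/1 = 56/1
1 + 1/(56/1) = 1 + 1/56 = 57/56
64 + 1/(57/56) = 64 + 56/57 = 3704/57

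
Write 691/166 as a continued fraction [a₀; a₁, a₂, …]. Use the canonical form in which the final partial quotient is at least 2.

Run the Euclidean algorithm, recording each quotient:
⌊691/166⌋ = 4, remainder 27
⌊166/27⌋ = 6, remainder 4
⌊27/4⌋ = 6, remainder 3
⌊4/3⌋ = 1, remainder 1
⌊3/1⌋ = 3, remainder 0

[4; 6, 6, 1, 3]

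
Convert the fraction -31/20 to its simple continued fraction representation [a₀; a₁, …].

[-2; 2, 4, 2]

Apply division with remainder until the remainder is 0:
-31 = -2·20 + 9, so a_0 = -2
20 = 2·9 + 2, so a_1 = 2
9 = 4·2 + 1, so a_2 = 4
2 = 2·1 + 0, so a_3 = 2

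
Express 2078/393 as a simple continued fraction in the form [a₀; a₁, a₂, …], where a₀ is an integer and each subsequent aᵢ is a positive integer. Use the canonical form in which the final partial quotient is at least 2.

[5; 3, 2, 10, 1, 4]

2078 ÷ 393 → quotient 5, remainder 113
393 ÷ 113 → quotient 3, remainder 54
113 ÷ 54 → quotient 2, remainder 5
54 ÷ 5 → quotient 10, remainder 4
5 ÷ 4 → quotient 1, remainder 1
4 ÷ 1 → quotient 4, remainder 0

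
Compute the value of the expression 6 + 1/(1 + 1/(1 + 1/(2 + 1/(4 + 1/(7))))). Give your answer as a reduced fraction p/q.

Start with 7.
4 + 1/(7/1) = 4 + 1/7 = 29/7
2 + 1/(29/7) = 2 + 7/29 = 65/29
1 + 1/(65/29) = 1 + 29/65 = 94/65
1 + 1/(94/65) = 1 + 65/94 = 159/94
6 + 1/(159/94) = 6 + 94/159 = 1048/159

1048/159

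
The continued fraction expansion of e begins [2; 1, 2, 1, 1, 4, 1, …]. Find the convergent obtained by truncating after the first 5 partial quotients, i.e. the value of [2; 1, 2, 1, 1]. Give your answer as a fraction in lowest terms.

Build up convergents one term at a time:
a_0 = 2: 2/1
a_1 = 1: 3/1
a_2 = 2: 8/3
a_3 = 1: 11/4
a_4 = 1: 19/7

19/7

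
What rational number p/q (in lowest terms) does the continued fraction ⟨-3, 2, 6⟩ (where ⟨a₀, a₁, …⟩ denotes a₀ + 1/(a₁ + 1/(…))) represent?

-33/13

Use the convergent recurrence hₖ = aₖ·hₖ₋₁ + hₖ₋₂ (and likewise for the denominators kₖ):
a_0 = -3: -3/1
a_1 = 2: -5/2
a_2 = 6: -33/13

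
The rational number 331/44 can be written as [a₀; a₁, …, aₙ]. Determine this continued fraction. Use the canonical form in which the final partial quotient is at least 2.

[7; 1, 1, 10, 2]

Apply division with remainder until the remainder is 0:
331 ÷ 44 → quotient 7, remainder 23
44 ÷ 23 → quotient 1, remainder 21
23 ÷ 21 → quotient 1, remainder 2
21 ÷ 2 → quotient 10, remainder 1
2 ÷ 1 → quotient 2, remainder 0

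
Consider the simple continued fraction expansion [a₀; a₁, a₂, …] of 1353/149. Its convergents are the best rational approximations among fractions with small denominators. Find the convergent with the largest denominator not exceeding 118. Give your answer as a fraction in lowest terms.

List convergents until the denominator exceeds the bound:
a_0 = 9: 9/1  (≤ bound)
a_1 = 12: 109/12  (≤ bound)
a_2 = 2: 227/25  (≤ bound)
a_3 = 2: 563/62  (≤ bound)
a_4 = 2: 1353/149  (> 118, stop)

563/62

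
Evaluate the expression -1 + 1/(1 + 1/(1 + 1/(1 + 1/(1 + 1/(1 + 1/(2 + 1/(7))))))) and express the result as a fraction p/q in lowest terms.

-59/155

Compute successive convergents:
a_0 = -1: -1/1
a_1 = 1: 0/1
a_2 = 1: -1/2
a_3 = 1: -1/3
a_4 = 1: -2/5
a_5 = 1: -3/8
a_6 = 2: -8/21
a_7 = 7: -59/155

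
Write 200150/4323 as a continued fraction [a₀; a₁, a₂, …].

[46; 3, 2, 1, 8, 8, 6]

200150 ÷ 4323 → quotient 46, remainder 1292
4323 ÷ 1292 → quotient 3, remainder 447
1292 ÷ 447 → quotient 2, remainder 398
447 ÷ 398 → quotient 1, remainder 49
398 ÷ 49 → quotient 8, remainder 6
49 ÷ 6 → quotient 8, remainder 1
6 ÷ 1 → quotient 6, remainder 0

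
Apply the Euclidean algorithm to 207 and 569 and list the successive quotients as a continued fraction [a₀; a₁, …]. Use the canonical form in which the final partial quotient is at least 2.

207 ÷ 569 → quotient 0, remainder 207
569 ÷ 207 → quotient 2, remainder 155
207 ÷ 155 → quotient 1, remainder 52
155 ÷ 52 → quotient 2, remainder 51
52 ÷ 51 → quotient 1, remainder 1
51 ÷ 1 → quotient 51, remainder 0

[0; 2, 1, 2, 1, 51]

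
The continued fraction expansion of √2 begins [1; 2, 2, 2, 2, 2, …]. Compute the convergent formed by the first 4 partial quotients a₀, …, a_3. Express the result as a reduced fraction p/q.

17/12

Use the convergent recurrence hₖ = aₖ·hₖ₋₁ + hₖ₋₂ (and likewise for the denominators kₖ):
a_0 = 1: 1/1
a_1 = 2: 3/2
a_2 = 2: 7/5
a_3 = 2: 17/12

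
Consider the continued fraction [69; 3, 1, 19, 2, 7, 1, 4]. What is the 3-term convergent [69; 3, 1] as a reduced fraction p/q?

a_0 = 69: 69/1
a_1 = 3: 208/3
a_2 = 1: 277/4

277/4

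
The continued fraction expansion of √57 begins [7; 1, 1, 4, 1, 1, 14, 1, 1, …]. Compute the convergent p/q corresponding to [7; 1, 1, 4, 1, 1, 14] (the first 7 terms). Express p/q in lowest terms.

Build up convergents one term at a time:
a_0 = 7: 7/1
a_1 = 1: 8/1
a_2 = 1: 15/2
a_3 = 4: 68/9
a_4 = 1: 83/11
a_5 = 1: 151/20
a_6 = 14: 2197/291

2197/291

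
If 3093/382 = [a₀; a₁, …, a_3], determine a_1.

⌊3093/382⌋ = 8, remainder 37
⌊382/37⌋ = 10, remainder 12

10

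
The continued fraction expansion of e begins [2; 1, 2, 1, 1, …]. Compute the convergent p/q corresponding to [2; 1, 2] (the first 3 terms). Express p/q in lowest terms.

Use the convergent recurrence hₖ = aₖ·hₖ₋₁ + hₖ₋₂ (and likewise for the denominators kₖ):
a_0 = 2: 2/1
a_1 = 1: 3/1
a_2 = 2: 8/3

8/3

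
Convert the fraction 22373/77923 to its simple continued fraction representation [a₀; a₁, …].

22373 ÷ 77923 → quotient 0, remainder 22373
77923 ÷ 22373 → quotient 3, remainder 10804
22373 ÷ 10804 → quotient 2, remainder 765
10804 ÷ 765 → quotient 14, remainder 94
765 ÷ 94 → quotient 8, remainder 13
94 ÷ 13 → quotient 7, remainder 3
13 ÷ 3 → quotient 4, remainder 1
3 ÷ 1 → quotient 3, remainder 0

[0; 3, 2, 14, 8, 7, 4, 3]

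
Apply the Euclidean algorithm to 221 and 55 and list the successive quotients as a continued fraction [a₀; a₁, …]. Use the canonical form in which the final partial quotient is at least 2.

[4; 55]

221 ÷ 55 → quotient 4, remainder 1
55 ÷ 1 → quotient 55, remainder 0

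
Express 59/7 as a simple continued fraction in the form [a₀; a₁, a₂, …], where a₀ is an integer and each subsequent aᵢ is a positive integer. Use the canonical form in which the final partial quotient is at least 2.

[8; 2, 3]

⌊59/7⌋ = 8, remainder 3
⌊7/3⌋ = 2, remainder 1
⌊3/1⌋ = 3, remainder 0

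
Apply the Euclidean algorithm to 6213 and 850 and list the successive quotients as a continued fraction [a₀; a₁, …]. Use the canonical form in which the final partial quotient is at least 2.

[7; 3, 4, 3, 4, 1, 3]

6213 ÷ 850 → quotient 7, remainder 263
850 ÷ 263 → quotient 3, remainder 61
263 ÷ 61 → quotient 4, remainder 19
61 ÷ 19 → quotient 3, remainder 4
19 ÷ 4 → quotient 4, remainder 3
4 ÷ 3 → quotient 1, remainder 1
3 ÷ 1 → quotient 3, remainder 0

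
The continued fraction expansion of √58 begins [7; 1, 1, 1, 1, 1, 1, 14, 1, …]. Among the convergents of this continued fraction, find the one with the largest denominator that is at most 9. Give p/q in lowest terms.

a_0 = 7: 7/1  (≤ bound)
a_1 = 1: 8/1  (≤ bound)
a_2 = 1: 15/2  (≤ bound)
a_3 = 1: 23/3  (≤ bound)
a_4 = 1: 38/5  (≤ bound)
a_5 = 1: 61/8  (≤ bound)
a_6 = 1: 99/13  (> 9, stop)

61/8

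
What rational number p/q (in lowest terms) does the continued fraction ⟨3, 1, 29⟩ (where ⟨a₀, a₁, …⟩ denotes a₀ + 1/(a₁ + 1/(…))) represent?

Start with 29.
1 + 1/(29/1) = 1 + 1/29 = 30/29
3 + 1/(30/29) = 3 + 29/30 = 119/30

119/30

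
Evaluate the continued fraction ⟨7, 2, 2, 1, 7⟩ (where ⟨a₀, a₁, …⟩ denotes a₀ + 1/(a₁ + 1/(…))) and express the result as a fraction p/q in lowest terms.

Starting at the tail and folding back:
Start with 7.
1 + 1/(7/1) = 1 + 1/7 = 8/7
2 + 1/(8/7) = 2 + 7/8 = 23/8
2 + 1/(23/8) = 2 + 8/23 = 54/23
7 + 1/(54/23) = 7 + 23/54 = 401/54

401/54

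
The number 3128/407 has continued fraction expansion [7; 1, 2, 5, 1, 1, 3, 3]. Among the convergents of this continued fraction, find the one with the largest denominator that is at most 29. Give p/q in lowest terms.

List convergents until the denominator exceeds the bound:
a_0 = 7: 7/1  (≤ bound)
a_1 = 1: 8/1  (≤ bound)
a_2 = 2: 23/3  (≤ bound)
a_3 = 5: 123/16  (≤ bound)
a_4 = 1: 146/19  (≤ bound)
a_5 = 1: 269/35  (> 29, stop)

146/19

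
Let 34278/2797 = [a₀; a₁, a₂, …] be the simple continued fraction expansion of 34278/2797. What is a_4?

9

⌊34278/2797⌋ = 12, remainder 714
⌊2797/714⌋ = 3, remainder 655
⌊714/655⌋ = 1, remainder 59
⌊655/59⌋ = 11, remainder 6
⌊59/6⌋ = 9, remainder 5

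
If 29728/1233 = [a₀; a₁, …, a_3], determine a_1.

⌊29728/1233⌋ = 24, remainder 136
⌊1233/136⌋ = 9, remainder 9

9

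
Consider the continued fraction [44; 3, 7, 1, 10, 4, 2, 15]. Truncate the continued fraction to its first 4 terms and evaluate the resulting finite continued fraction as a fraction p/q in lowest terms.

Start with 1.
7 + 1/(1/1) = 7 + 1/1 = 8/1
3 + 1/(8/1) = 3 + 1/8 = 25/8
44 + 1/(25/8) = 44 + 8/25 = 1108/25

1108/25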